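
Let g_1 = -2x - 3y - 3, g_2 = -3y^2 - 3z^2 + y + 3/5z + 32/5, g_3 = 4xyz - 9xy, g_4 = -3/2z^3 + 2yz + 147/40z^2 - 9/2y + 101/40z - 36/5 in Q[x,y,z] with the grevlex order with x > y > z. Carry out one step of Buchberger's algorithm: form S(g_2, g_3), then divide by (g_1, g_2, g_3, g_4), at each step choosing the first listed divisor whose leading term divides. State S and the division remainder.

lcm(LM(g_2), LM(g_3)) = xy^2z.
S = (lcm/LT(g_2))·g_2 − (lcm/LT(g_3))·g_3 = xz^3 + 9/4xy^2 - 1/3xyz - 1/5xz^2 - 32/15xz.
Reduce S modulo (g_1, g_2, g_3, g_4) in that order:
  leading term xz^3: subtract (-1/2z^3)·g_1 from xz^3 + 9/4xy^2 - 1/3xyz - 1/5xz^2 - 32/15xz → -3/2yz^3 + 9/4xy^2 - 1/3xyz - 1/5xz^2 - 3/2z^3 - 32/15xz
  leading term yz^3: subtract (y)·g_4 from -3/2yz^3 + 9/4xy^2 - 1/3xyz - 1/5xz^2 - 3/2z^3 - 32/15xz → 9/4xy^2 - 1/3xyz - 2y^2z - 1/5xz^2 - 147/40yz^2 - 3/2z^3 + 9/2y^2 - 32/15xz - 101/40yz + 36/5y
  leading term xy^2: subtract (-9/8y^2)·g_1 from 9/4xy^2 - 1/3xyz - 2y^2z - 1/5xz^2 - 147/40yz^2 - 3/2z^3 + 9/2y^2 - 32/15xz - 101/40yz + 36/5y → -27/8y^3 - 1/3xyz - 2y^2z - 1/5xz^2 - 147/40yz^2 - 3/2z^3 + 9/8y^2 - 32/15xz - 101/40yz + 36/5y
  leading term y^3: subtract (9/8y)·g_2 from -27/8y^3 - 1/3xyz - 2y^2z - 1/5xz^2 - 147/40yz^2 - 3/2z^3 + 9/8y^2 - 32/15xz - 101/40yz + 36/5y → -1/3xyz - 2y^2z - 1/5xz^2 - 3/10yz^2 - 3/2z^3 - 32/15xz - 16/5yz
  leading term xyz: subtract (1/6yz)·g_1 from -1/3xyz - 2y^2z - 1/5xz^2 - 3/10yz^2 - 3/2z^3 - 32/15xz - 16/5yz → -3/2y^2z - 1/5xz^2 - 3/10yz^2 - 3/2z^3 - 32/15xz - 27/10yz
  leading term y^2z: subtract (1/2z)·g_2 from -3/2y^2z - 1/5xz^2 - 3/10yz^2 - 3/2z^3 - 32/15xz - 27/10yz → -1/5xz^2 - 3/10yz^2 - 32/15xz - 16/5yz - 3/10z^2 - 16/5z
  leading term xz^2: subtract (1/10z^2)·g_1 from -1/5xz^2 - 3/10yz^2 - 32/15xz - 16/5yz - 3/10z^2 - 16/5z → -32/15xz - 16/5yz - 16/5z
  leading term xz: subtract (16/15z)·g_1 from -32/15xz - 16/5yz - 16/5z → 0
The remainder is 0, so this S-polynomial contributes no new basis element.

S(g_2, g_3) = xz^3 + 9/4xy^2 - 1/3xyz - 1/5xz^2 - 32/15xz; remainder on division = 0.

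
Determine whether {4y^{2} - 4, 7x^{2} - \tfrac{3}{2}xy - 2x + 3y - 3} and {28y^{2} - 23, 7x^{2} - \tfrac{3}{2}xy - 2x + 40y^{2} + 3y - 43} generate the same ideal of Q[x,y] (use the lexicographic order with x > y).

No, the ideals differ.

For a fixed monomial order, each ideal has a unique reduced Gröbner basis; comparing bases decides equality.
Buchberger on the first generating set:
f_1 = 4y^{2} - 4, LT = y^{2}.
f_2 = 7x^{2} - \tfrac{3}{2}xy - 2x + 3y - 3, LT = x^{2}.

The S-polynomials (S(f_1,f_2)) all reduce to 0 modulo the current basis, so we have a Gröbner basis.
Inter-reduce: drop elements whose leading term is divisible by another's, tail-reduce, and make monic.
Reduced Gröbner basis: {x^{2} - \tfrac{3}{14}xy - \tfrac{2}{7}x + \tfrac{3}{7}y - \tfrac{3}{7}, y^{2} - 1}.

Buchberger on the second generating set:
h_1 = 28y^{2} - 23, LT = y^{2}.
h_2 = 7x^{2} - \tfrac{3}{2}xy - 2x + 40y^{2} + 3y - 43, LT = x^{2}.

The S-polynomials (S(h_1,h_2)) all reduce to 0 modulo the current basis, so we have a Gröbner basis.
Inter-reduce: drop elements whose leading term is divisible by another's, tail-reduce, and make monic.
Reduced Gröbner basis: {x^{2} - \tfrac{3}{14}xy - \tfrac{2}{7}x + \tfrac{3}{7}y - \tfrac{71}{49}, y^{2} - \tfrac{23}{28}}.

The bases are distinct; the ideals are different.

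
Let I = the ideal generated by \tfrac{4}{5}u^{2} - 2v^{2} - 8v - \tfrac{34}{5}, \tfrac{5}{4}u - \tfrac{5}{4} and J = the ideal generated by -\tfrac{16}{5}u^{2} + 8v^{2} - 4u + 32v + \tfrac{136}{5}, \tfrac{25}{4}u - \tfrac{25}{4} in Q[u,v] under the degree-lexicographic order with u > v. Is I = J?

Since reduced Gröbner bases are canonical representatives of ideals under a given ordering, it suffices to compute and compare them.
Buchberger on the first generating set:
f_1 = \tfrac{4}{5}u^{2} - 2v^{2} - 8v - \tfrac{34}{5}, LT = u^{2}.
f_2 = \tfrac{5}{4}u - \tfrac{5}{4}, LT = u.

S(f_1,f_2): lcm = u^{2}. S = -\tfrac{5}{2}v^{2} + u - 10v - \tfrac{17}{2}.
  leading term v^{2}: no divisor's leading term divides it; move -\tfrac{5}{2}v^{2} to the remainder.
  leading term u: subtract (\tfrac{4}{5})·f_2 from u - 10v - \tfrac{17}{2} → -10v - \tfrac{15}{2}
  leading term v: no divisor's leading term divides it; move -10v to the remainder.
  leading term 1: no divisor's leading term divides it; move -\tfrac{15}{2} to the remainder.
  remainder -\tfrac{5}{2}v^{2} - 10v - \tfrac{15}{2} ≠ 0; add g_3 = -\tfrac{5}{2}v^{2} - 10v - \tfrac{15}{2} to the basis.

S(f_1,g_3): leading monomials are coprime, so the S-polynomial reduces to 0 (Buchberger's first criterion).
S(f_2,g_3): leading monomials are coprime, so the S-polynomial reduces to 0 (Buchberger's first criterion).
Every S-polynomial of the final basis reduces to 0, so we have a Gröbner basis.
Inter-reduce: drop elements whose leading term is divisible by another's, tail-reduce, and make monic.
Reduced Gröbner basis: {v^{2} + 4v + 3, u - 1}.

Buchberger on the second generating set:
h_1 = -\tfrac{16}{5}u^{2} + 8v^{2} - 4u + 32v + \tfrac{136}{5}, LT = u^{2}.
h_2 = \tfrac{25}{4}u - \tfrac{25}{4}, LT = u.

S(h_1,h_2): lcm = u^{2}. S = -\tfrac{5}{2}v^{2} + \tfrac{9}{4}u - 10v - \tfrac{17}{2}.
  leading term v^{2}: no divisor's leading term divides it; move -\tfrac{5}{2}v^{2} to the remainder.
  leading term u: subtract (\tfrac{9}{25})·h_2 from \tfrac{9}{4}u - 10v - \tfrac{17}{2} → -10v - \tfrac{25}{4}
  leading term v: no divisor's leading term divides it; move -10v to the remainder.
  leading term 1: no divisor's leading term divides it; move -\tfrac{25}{4} to the remainder.
  remainder -\tfrac{5}{2}v^{2} - 10v - \tfrac{25}{4} ≠ 0; add k_3 = -\tfrac{5}{2}v^{2} - 10v - \tfrac{25}{4} to the basis.

S(h_1,k_3): leading monomials are coprime, so the S-polynomial reduces to 0 (Buchberger's first criterion).
S(h_2,k_3): leading monomials are coprime, so the S-polynomial reduces to 0 (Buchberger's first criterion).
Every S-polynomial of the final basis reduces to 0, so we have a Gröbner basis.
Inter-reduce: drop elements whose leading term is divisible by another's, tail-reduce, and make monic.
Reduced Gröbner basis: {v^{2} + 4v + \tfrac{5}{2}, u - 1}.

Since the reduced bases disagree, the two ideals are not the same.
The same test decides containment: I ⊆ J iff every generator of I reduces to 0 modulo a Gröbner basis of J.

No, the ideals differ.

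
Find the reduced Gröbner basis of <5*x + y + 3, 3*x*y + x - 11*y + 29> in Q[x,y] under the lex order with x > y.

G = {x + 1/5*y + 3/5, y**2 + 65/3*y - 142/3}

The reduced Gröbner basis is the canonical form of the ideal for this ordering.

f_1 = 5*x + y + 3, LT = x.
f_2 = 3*x*y + x - 11*y + 29, LT = x*y.

S(f_1,f_2): lcm = x*y. S = -1/3*x + 1/5*y**2 + 64/15*y - 29/3.
  reduce S modulo (f_1, f_2):
  remainder 1/5*y**2 + 13/3*y - 142/15 ≠ 0; add g_3 = 1/5*y**2 + 13/3*y - 142/15 to the basis.

The other S-polynomials (S(f_1,g_3), S(f_2,g_3)) all reduce to 0 modulo the current basis, so we have a Gröbner basis.
Inter-reduce: drop elements whose leading term is divisible by another's, tail-reduce, and make monic.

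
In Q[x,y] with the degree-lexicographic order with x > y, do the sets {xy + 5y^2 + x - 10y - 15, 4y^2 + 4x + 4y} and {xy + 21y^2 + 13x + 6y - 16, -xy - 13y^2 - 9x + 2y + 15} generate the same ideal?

Equality of ideals is decidable: compute both reduced Gröbner bases (unique for the ordering) and check whether they agree.
Buchberger on the first generating set:
f_1 = xy + 5y^2 + x - 10y - 15, LT = xy.
f_2 = 4y^2 + 4x + 4y, LT = y^2.

S(f_1,f_2): lcm = xy^2. S = 5y^3 - x^2 - 10y^2 - 15y.
  reduce S modulo (f_1, f_2):
  remainder -x^2 - 5x - 75y - 75 ≠ 0; add g_3 = -x^2 - 5x - 75y - 75 to the basis.

The other S-polynomials (S(f_1,g_3), S(f_2,g_3)) all reduce to 0 modulo the current basis, so we have a Gröbner basis.
Inter-reduce: drop elements whose leading term is divisible by another's, tail-reduce, and make monic.
Reduced Gröbner basis: {x^2 + 5x + 75y + 75, xy - 4x - 15y - 15, y^2 + x + y}.

Buchberger on the second generating set:
h_1 = xy + 21y^2 + 13x + 6y - 16, LT = xy.
h_2 = -xy - 13y^2 - 9x + 2y + 15, LT = xy.

S(h_1,h_2): lcm = xy. S = 8y^2 + 4x + 8y - 1.
  reduce S modulo (h_1, h_2):
  remainder 8y^2 + 4x + 8y - 1 ≠ 0; add k_3 = 8y^2 + 4x + 8y - 1 to the basis.

S(h_1,k_3): lcm = xy^2. S = 21y^3 - 1/2x^2 + 12xy + 6y^2 + 1/8x - 16y.
  reduce S modulo (h_1, h_2, k_3):
  remainder -1/2x^2 + 31/8x + 193/8y + 291/16 ≠ 0; add k_4 = -1/2x^2 + 31/8x + 193/8y + 291/16 to the basis.

The other S-polynomials (S(h_2,k_3), S(h_1,k_4), S(h_2,k_4), S(k_3,k_4)) all reduce to 0 modulo the current basis, so we have a Gröbner basis.
Inter-reduce: drop elements whose leading term is divisible by another's, tail-reduce, and make monic.
Reduced Gröbner basis: {x^2 - 31/4x - 193/4y - 291/8, xy + 5/2x - 15y - 107/8, y^2 + 1/2x + y - 1/8}.

These differ, so the ideals are not equal.

No, the ideals differ.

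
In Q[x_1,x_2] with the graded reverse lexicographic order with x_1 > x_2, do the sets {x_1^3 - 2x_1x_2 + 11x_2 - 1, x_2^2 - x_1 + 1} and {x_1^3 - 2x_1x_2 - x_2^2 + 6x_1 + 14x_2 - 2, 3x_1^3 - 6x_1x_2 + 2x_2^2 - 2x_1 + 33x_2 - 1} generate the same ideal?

No, the ideals differ.

Two ideals are equal iff their reduced Gröbner bases coincide (the reduced basis is unique for a fixed ordering).
Buchberger on the first generating set:
f_1 = x_1^3 - 2x_1x_2 + 11x_2 - 1, LT = x_1^3.
f_2 = x_2^2 - x_1 + 1, LT = x_2^2.

The S-polynomials (S(f_1,f_2)) all reduce to 0 modulo the current basis, so we have a Gröbner basis.
Inter-reduce: drop elements whose leading term is divisible by another's, tail-reduce, and make monic.
Reduced Gröbner basis: {x_1^3 - 2x_1x_2 + 11x_2 - 1, x_2^2 - x_1 + 1}.

Buchberger on the second generating set:
h_1 = x_1^3 - 2x_1x_2 - x_2^2 + 6x_1 + 14x_2 - 2, LT = x_1^3.
h_2 = 3x_1^3 - 6x_1x_2 + 2x_2^2 - 2x_1 + 33x_2 - 1, LT = x_1^3.

S(h_1,h_2): lcm = x_1^3. S = -5/3x_2^2 + 20/3x_1 + 3x_2 - 5/3.
  reduce S modulo (h_1, h_2):
  remainder -5/3x_2^2 + 20/3x_1 + 3x_2 - 5/3 ≠ 0; add k_3 = -5/3x_2^2 + 20/3x_1 + 3x_2 - 5/3 to the basis.

The other S-polynomials (S(h_1,k_3), S(h_2,k_3)) all reduce to 0 modulo the current basis, so we have a Gröbner basis.
Inter-reduce: drop elements whose leading term is divisible by another's, tail-reduce, and make monic.
Reduced Gröbner basis: {x_1^3 - 2x_1x_2 + 2x_1 + 61/5x_2 - 1, x_2^2 - 4x_1 - 9/5x_2 + 1}.

The bases are distinct; the ideals are different.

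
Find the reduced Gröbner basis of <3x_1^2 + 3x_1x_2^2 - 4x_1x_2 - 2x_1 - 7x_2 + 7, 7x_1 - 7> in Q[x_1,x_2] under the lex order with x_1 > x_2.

G = {x_1 - 1, x_2^2 - 11/3x_2 + 8/3}

f_1 = 3x_1^2 + 3x_1x_2^2 - 4x_1x_2 - 2x_1 - 7x_2 + 7, LT = x_1^2.
f_2 = 7x_1 - 7, LT = x_1.

S(f_1,f_2): lcm = x_1^2. S = x_1x_2^2 - 4/3x_1x_2 + 1/3x_1 - 7/3x_2 + 7/3.
  leading term x_1x_2^2: subtract (1/7x_2^2)·f_2 from x_1x_2^2 - 4/3x_1x_2 + 1/3x_1 - 7/3x_2 + 7/3 → -4/3x_1x_2 + 1/3x_1 + x_2^2 - 7/3x_2 + 7/3
  leading term x_1x_2: subtract (-4/21x_2)·f_2 from -4/3x_1x_2 + 1/3x_1 + x_2^2 - 7/3x_2 + 7/3 → 1/3x_1 + x_2^2 - 11/3x_2 + 7/3
  leading term x_1: subtract (1/21)·f_2 from 1/3x_1 + x_2^2 - 11/3x_2 + 7/3 → x_2^2 - 11/3x_2 + 8/3
  leading term x_2^2: no divisor's leading term divides it; move x_2^2 to the remainder.
  leading term x_2: no divisor's leading term divides it; move -11/3x_2 to the remainder.
  leading term 1: no divisor's leading term divides it; move 8/3 to the remainder.
  remainder x_2^2 - 11/3x_2 + 8/3 ≠ 0; add g_3 = x_2^2 - 11/3x_2 + 8/3 to the basis.

S(f_1,g_3): leading monomials are coprime, so the S-polynomial reduces to 0 (Buchberger's first criterion).
S(f_2,g_3): leading monomials are coprime, so the S-polynomial reduces to 0 (Buchberger's first criterion).
Every S-polynomial of the final basis reduces to 0, so we have a Gröbner basis.
Inter-reduce: drop elements whose leading term is divisible by another's, tail-reduce, and make monic.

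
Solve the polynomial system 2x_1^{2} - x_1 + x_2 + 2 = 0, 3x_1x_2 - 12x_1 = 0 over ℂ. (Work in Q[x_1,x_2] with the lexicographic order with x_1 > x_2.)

{(0, -2), (1/4 - sqrt(47)*I/4, 4), (1/4 + sqrt(47)*I/4, 4)}

Compute a lex Gröbner basis by Buchberger's algorithm.
f_1 = 2x_1^{2} - x_1 + x_2 + 2, LT = x_1^{2}.
f_2 = 3x_1x_2 - 12x_1, LT = x_1x_2.

S(f_1,f_2): lcm = x_1^{2}x_2. S = 4x_1^{2} - \tfrac{1}{2}x_1x_2 + \tfrac{1}{2}x_2^{2} + x_2.
  leading term x_1^{2}: subtract (2)·f_1 from 4x_1^{2} - \tfrac{1}{2}x_1x_2 + \tfrac{1}{2}x_2^{2} + x_2 → -\tfrac{1}{2}x_1x_2 + 2x_1 + \tfrac{1}{2}x_2^{2} - x_2 - 4
  leading term x_1x_2: subtract (-\tfrac{1}{6})·f_2 from -\tfrac{1}{2}x_1x_2 + 2x_1 + \tfrac{1}{2}x_2^{2} - x_2 - 4 → \tfrac{1}{2}x_2^{2} - x_2 - 4
  leading term x_2^{2}: no divisor's leading term divides it; move \tfrac{1}{2}x_2^{2} to the remainder.
  leading term x_2: no divisor's leading term divides it; move -x_2 to the remainder.
  leading term 1: no divisor's leading term divides it; move -4 to the remainder.
  remainder \tfrac{1}{2}x_2^{2} - x_2 - 4 ≠ 0; add h_3 = \tfrac{1}{2}x_2^{2} - x_2 - 4 to the basis.

The other S-polynomials (S(f_1,h_3), S(f_2,h_3)) all reduce to 0 modulo the current basis, so we have a Gröbner basis.
Inter-reduce: drop elements whose leading term is divisible by another's, tail-reduce, and make monic.
Reduced Gröbner basis: {x_1^{2} - \tfrac{1}{2}x_1 + \tfrac{1}{2}x_2 + 1, x_1x_2 - 4x_1, x_2^{2} - 2x_2 - 8}.

A lex Gröbner basis eliminates variables successively. Here x_2^{2} - 2x_2 - 8 depends only on x_2, with roots {-2, 4}; lifting each root through the earlier basis elements recovers the full solutions.
  x_2 = -2: the earlier basis elements become x_1^{2} - \tfrac{1}{2}x_1 = 0; -6x_1 = 0, giving x_1 = 0 — point (0, -2).
  x_2 = 4: the earlier basis element becomes x_1^{2} - \tfrac{1}{2}x_1 + 3 = 0, giving x_1 = 1/4 - sqrt(47)*I/4, 1/4 + sqrt(47)*I/4 — points (1/4 - sqrt(47)*I/4, 4), (1/4 + sqrt(47)*I/4, 4).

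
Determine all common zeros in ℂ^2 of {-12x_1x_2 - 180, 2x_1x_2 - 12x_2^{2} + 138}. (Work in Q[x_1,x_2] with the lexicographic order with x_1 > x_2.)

Compute a lex Gröbner basis by Buchberger's algorithm.
f_1 = -12x_1x_2 - 180, LT = x_1x_2.
f_2 = 2x_1x_2 - 12x_2^{2} + 138, LT = x_1x_2.

S(f_1,f_2): lcm = x_1x_2. S = 6x_2^{2} - 54.
  leading term x_2^{2}: no divisor's leading term divides it; move 6x_2^{2} to the remainder.
  leading term 1: no divisor's leading term divides it; move -54 to the remainder.
  remainder 6x_2^{2} - 54 ≠ 0; add h_3 = 6x_2^{2} - 54 to the basis.

S(f_1,h_3): lcm = x_1x_2^{2}. S = 9x_1 + 15x_2.
  leading term x_1: no divisor's leading term divides it; move 9x_1 to the remainder.
  leading term x_2: no divisor's leading term divides it; move 15x_2 to the remainder.
  remainder 9x_1 + 15x_2 ≠ 0; add h_4 = 9x_1 + 15x_2 to the basis.

The other S-polynomials (S(f_2,h_3), S(f_1,h_4), S(f_2,h_4), S(h_3,h_4)) all reduce to 0 modulo the current basis, so we have a Gröbner basis.
Inter-reduce: drop elements whose leading term is divisible by another's, tail-reduce, and make monic.
Reduced Gröbner basis: {x_1 + \tfrac{5}{3}x_2, x_2^{2} - 9}.

Elimination: the polynomial x_2^{2} - 9 lies in the elimination ideal for x_2, so x_2 ∈ {-3, 3}. For each such x_2, the remaining basis elements (now univariate) give the rest of the solution.
  x_2 = -3: the earlier basis element becomes x_1 - 5 = 0, giving x_1 = 5 — point (5, -3).
  x_2 = 3: the earlier basis element becomes x_1 + 5 = 0, giving x_1 = -5 — point (-5, 3).

{(5, -3), (-5, 3)}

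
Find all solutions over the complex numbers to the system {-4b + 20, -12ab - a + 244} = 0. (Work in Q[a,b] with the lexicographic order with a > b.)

{(4, 5)}

Compute a lex Gröbner basis by Buchberger's algorithm.
f_1 = -4b + 20, LT = b.
f_2 = -12ab - a + 244, LT = ab.

S(f_1,f_2): lcm = ab. S = -\tfrac{61}{12}a + \tfrac{61}{3}.
  leading term a: no divisor's leading term divides it; move -\tfrac{61}{12}a to the remainder.
  leading term 1: no divisor's leading term divides it; move \tfrac{61}{3} to the remainder.
  remainder -\tfrac{61}{12}a + \tfrac{61}{3} ≠ 0; add h_3 = -\tfrac{61}{12}a + \tfrac{61}{3} to the basis.

The other S-polynomials (S(f_1,h_3), S(f_2,h_3)) all reduce to 0 modulo the current basis, so we have a Gröbner basis.
Inter-reduce: drop elements whose leading term is divisible by another's, tail-reduce, and make monic.
Reduced Gröbner basis: {a - 4, b - 5}.

A lex Gröbner basis eliminates variables successively. Here b - 5 depends only on b, with roots {5}; lifting each root through the earlier basis elements recovers the full solutions.
  b = 5: the earlier basis element becomes a - 4 = 0, giving a = 4 — point (4, 5).
This is the nonlinear analogue of row-reducing a linear system.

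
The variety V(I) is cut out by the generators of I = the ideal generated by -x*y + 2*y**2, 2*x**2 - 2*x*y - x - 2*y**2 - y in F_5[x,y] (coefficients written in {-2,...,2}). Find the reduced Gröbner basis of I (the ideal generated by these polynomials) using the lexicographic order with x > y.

G = {x**2 + 2*x + 2*y**2 + 2*y, x*y - 2*y**2, y**3 + y**2}

f_1 = -x*y + 2*y**2, LT = x*y.
f_2 = 2*x**2 - 2*x*y - x - 2*y**2 - y, LT = x**2.

S(f_1,f_2): lcm = x**2*y. S = -x*y**2 - 2*x*y + y**3 - 2*y**2.
  leading term x*y**2: subtract (y)·f_1 from -x*y**2 - 2*x*y + y**3 - 2*y**2 → -2*x*y - y**3 - 2*y**2
  leading term x*y: subtract (2)·f_1 from -2*x*y - y**3 - 2*y**2 → -y**3 - y**2
  leading term y**3: no divisor's leading term divides it; move -y**3 to the remainder.
  leading term y**2: no divisor's leading term divides it; move -y**2 to the remainder.
  remainder -y**3 - y**2 ≠ 0; add g_3 = -y**3 - y**2 to the basis.

The other S-polynomials (S(f_1,g_3), S(f_2,g_3)) all reduce to 0 modulo the current basis, so we have a Gröbner basis.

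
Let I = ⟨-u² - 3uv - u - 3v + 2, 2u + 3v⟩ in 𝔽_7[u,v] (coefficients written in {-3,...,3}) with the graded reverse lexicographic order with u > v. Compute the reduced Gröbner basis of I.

f_1 = -u² - 3uv - u - 3v + 2, LT = u².
f_2 = 2u + 3v, LT = u.

S(f_1,f_2): lcm = u². S = -2uv + u + 3v - 2.
  leading term uv: subtract (-v)·f_2 from -2uv + u + 3v - 2 → 3v² + u + 3v - 2
  leading term v²: no divisor's leading term divides it; move 3v² to the remainder.
  leading term u: subtract (-3)·f_2 from u + 3v - 2 → -2v - 2
  leading term v: no divisor's leading term divides it; move -2v to the remainder.
  leading term 1: no divisor's leading term divides it; move -2 to the remainder.
  remainder 3v² - 2v - 2 ≠ 0; add g_3 = 3v² - 2v - 2 to the basis.

The other S-polynomials (S(f_1,g_3), S(f_2,g_3)) all reduce to 0 modulo the current basis, so we have a Gröbner basis.
Inter-reduce: drop elements whose leading term is divisible by another's, tail-reduce, and make monic.

G = {v² - 3v - 3, u - 2v}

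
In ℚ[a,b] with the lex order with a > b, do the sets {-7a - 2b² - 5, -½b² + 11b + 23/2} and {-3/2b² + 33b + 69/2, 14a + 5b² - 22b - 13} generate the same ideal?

Yes, the ideals are equal.

Two ideals are equal iff their reduced Gröbner bases coincide (the reduced basis is unique for a fixed ordering).
Buchberger on the first generating set:
f_1 = -7a - 2b² - 5, LT = a.
f_2 = -½b² + 11b + 23/2, LT = b².

The S-polynomials (S(f_1,f_2)) all reduce to 0 modulo the current basis, so we have a Gröbner basis.
Inter-reduce: drop elements whose leading term is divisible by another's, tail-reduce, and make monic.
Reduced Gröbner basis: {a + 44/7b + 51/7, b² - 22b - 23}.

Buchberger on the second generating set:
h_1 = -3/2b² + 33b + 69/2, LT = b².
h_2 = 14a + 5b² - 22b - 13, LT = a.

The S-polynomials (S(h_1,h_2)) all reduce to 0 modulo the current basis, so we have a Gröbner basis.
Inter-reduce: drop elements whose leading term is divisible by another's, tail-reduce, and make monic.
Reduced Gröbner basis: {a + 44/7b + 51/7, b² - 22b - 23}.

These coincide, so the ideals are equal.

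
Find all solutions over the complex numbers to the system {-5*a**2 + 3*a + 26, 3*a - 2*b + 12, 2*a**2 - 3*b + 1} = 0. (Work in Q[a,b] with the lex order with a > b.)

Compute a lex Gröbner basis by Buchberger's algorithm.
f_1 = -5*a**2 + 3*a + 26, LT = a**2.
f_2 = 3*a - 2*b + 12, LT = a.
f_3 = 2*a**2 - 3*b + 1, LT = a**2.

S(f_1,f_2): lcm = a**2. S = 2/3*a*b - 23/5*a - 26/5.
  reduce S modulo (f_1, f_2, f_3):
  remainder 4/9*b**2 - 86/15*b + 66/5 ≠ 0; add h_4 = 4/9*b**2 - 86/15*b + 66/5 to the basis.

S(f_1,f_3): lcm = a**2. S = -3/5*a + 3/2*b - 57/10.
  reduce S modulo (f_1, f_2, f_3, h_4):
  remainder 11/10*b - 33/10 ≠ 0; add h_5 = 11/10*b - 33/10 to the basis.

The other S-polynomials (S(f_2,f_3), S(f_1,h_4), S(f_2,h_4), S(f_3,h_4), S(f_1,h_5), S(f_2,h_5), S(f_3,h_5), S(h_4,h_5)) all reduce to 0 modulo the current basis, so we have a Gröbner basis.
Inter-reduce: drop elements whose leading term is divisible by another's, tail-reduce, and make monic.
Reduced Gröbner basis: {a + 2, b - 3}.

Since the basis is lex-ordered, b - 3 is univariate in b. Its roots are {3}. Back-substituting each root into the other basis elements fixes the other coordinates.
  b = 3: the earlier basis element becomes a + 2 = 0, giving a = -2 — point (-2, 3).

{(-2, 3)}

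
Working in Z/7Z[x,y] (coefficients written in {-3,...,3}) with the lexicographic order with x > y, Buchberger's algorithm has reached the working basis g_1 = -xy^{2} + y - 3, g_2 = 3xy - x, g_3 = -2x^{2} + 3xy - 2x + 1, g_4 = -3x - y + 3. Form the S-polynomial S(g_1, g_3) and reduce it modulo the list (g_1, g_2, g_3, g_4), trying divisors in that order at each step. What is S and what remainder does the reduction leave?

S(g_1, g_3) = -2xy^{3} - xy^{2} - xy + 3x - 3y^{2}; remainder on division = 2y^{2} + y + 1.

lcm(LM(g_1), LM(g_3)) = x^{2}y^{2}.
S = (lcm/LT(g_1))·g_1 − (lcm/LT(g_3))·g_3 = -2xy^{3} - xy^{2} - xy + 3x - 3y^{2}.
Reduce S modulo (g_1, g_2, g_3, g_4) in that order:
  leading term xy^{3}: subtract (2y)·g_1 from -2xy^{3} - xy^{2} - xy + 3x - 3y^{2} → -xy^{2} - xy + 3x + 2y^{2} - y
  leading term xy^{2}: subtract (1)·g_1 from -xy^{2} - xy + 3x + 2y^{2} - y → -xy + 3x + 2y^{2} - 2y + 3
  leading term xy: subtract (2)·g_2 from -xy + 3x + 2y^{2} - 2y + 3 → -2x + 2y^{2} - 2y + 3
  leading term x: subtract (3)·g_4 from -2x + 2y^{2} - 2y + 3 → 2y^{2} + y + 1
  leading term y^{2}: no divisor's leading term divides it; move 2y^{2} to the remainder.
  leading term y: no divisor's leading term divides it; move y to the remainder.
  leading term 1: no divisor's leading term divides it; move 1 to the remainder.
The remainder 2y^{2} + y + 1 is nonzero, so it would be added as the next basis element.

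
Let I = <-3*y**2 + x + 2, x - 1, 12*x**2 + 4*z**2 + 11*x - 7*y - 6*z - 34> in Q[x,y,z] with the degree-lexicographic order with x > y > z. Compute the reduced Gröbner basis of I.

f_1 = -3*y**2 + x + 2, LT = y**2.
f_2 = x - 1, LT = x.
f_3 = 12*x**2 + 4*z**2 + 11*x - 7*y - 6*z - 34, LT = x**2.

S(f_2,f_3): lcm = x**2. S = -1/3*z**2 - 23/12*x + 7/12*y + 1/2*z + 17/6.
  reduce S modulo (f_1, f_2, f_3):
  remainder -1/3*z**2 + 7/12*y + 1/2*z + 11/12 ≠ 0; add g_4 = -1/3*z**2 + 7/12*y + 1/2*z + 11/12 to the basis.

The other S-polynomials (S(f_1,f_2), S(f_1,f_3), S(f_1,g_4), S(f_2,g_4), S(f_3,g_4)) all reduce to 0 modulo the current basis, so we have a Gröbner basis.
Inter-reduce: drop elements whose leading term is divisible by another's, tail-reduce, and make monic.

G = {y**2 - 1, z**2 - 7/4*y - 3/2*z - 11/4, x - 1}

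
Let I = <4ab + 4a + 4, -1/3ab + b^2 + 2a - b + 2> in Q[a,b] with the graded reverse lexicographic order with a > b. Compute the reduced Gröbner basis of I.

G = {a^2 + 13/7a - 3/7b + 6/7, ab + a + 1, b^2 + 7/3a - b + 7/3}

f_1 = 4ab + 4a + 4, LT = ab.
f_2 = -1/3ab + b^2 + 2a - b + 2, LT = ab.

S(f_1,f_2): lcm = ab. S = 3b^2 + 7a - 3b + 7.
  reduce S modulo (f_1, f_2):
  remainder 3b^2 + 7a - 3b + 7 ≠ 0; add g_3 = 3b^2 + 7a - 3b + 7 to the basis.

S(f_1,g_3): lcm = ab^2. S = -7/3a^2 + 2ab - 7/3a + b.
  reduce S modulo (f_1, f_2, g_3):
  remainder -7/3a^2 - 13/3a + b - 2 ≠ 0; add g_4 = -7/3a^2 - 13/3a + b - 2 to the basis.

The other S-polynomials (S(f_2,g_3), S(f_1,g_4), S(f_2,g_4), S(g_3,g_4)) all reduce to 0 modulo the current basis, so we have a Gröbner basis.
Inter-reduce: drop elements whose leading term is divisible by another's, tail-reduce, and make monic.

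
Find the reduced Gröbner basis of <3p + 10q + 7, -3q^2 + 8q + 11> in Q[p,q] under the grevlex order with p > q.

G = {q^2 - 8/3q - 11/3, p + 10/3q + 7/3}

This is the nonlinear analogue of row-reducing a linear system.

f_1 = 3p + 10q + 7, LT = p.
f_2 = -3q^2 + 8q + 11, LT = q^2.

The S-polynomials (S(f_1,f_2)) all reduce to 0 modulo the current basis, so we have a Gröbner basis.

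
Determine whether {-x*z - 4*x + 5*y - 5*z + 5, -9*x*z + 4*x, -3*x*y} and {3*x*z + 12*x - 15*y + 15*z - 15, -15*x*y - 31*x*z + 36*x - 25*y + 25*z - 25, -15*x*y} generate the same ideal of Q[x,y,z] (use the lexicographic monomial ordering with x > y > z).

Yes, the ideals are equal.

Two ideals are equal iff their reduced Gröbner bases coincide (the reduced basis is unique for a fixed ordering).
Buchberger on the first generating set:
f_1 = -x*z - 4*x + 5*y - 5*z + 5, LT = x*z.
f_2 = -9*x*z + 4*x, LT = x*z.
f_3 = -3*x*y, LT = x*y.

S(f_1,f_2): lcm = x*z. S = 40/9*x - 5*y + 5*z - 5.
  reduce S modulo (f_1, f_2, f_3):
  remainder 40/9*x - 5*y + 5*z - 5 ≠ 0; add g_4 = 40/9*x - 5*y + 5*z - 5 to the basis.

S(f_1,f_3): lcm = x*y*z. S = 4*x*y - 5*y**2 + 5*y*z - 5*y.
  reduce S modulo (f_1, f_2, f_3, g_4):
  remainder -5*y**2 + 5*y*z - 5*y ≠ 0; add g_5 = -5*y**2 + 5*y*z - 5*y to the basis.

S(f_1,g_4): lcm = x*z. S = 4*x + 9/8*y*z - 5*y - 9/8*z**2 + 49/8*z - 5.
  reduce S modulo (f_1, f_2, f_3, g_4, g_5):
  remainder 9/8*y*z - 1/2*y - 9/8*z**2 + 13/8*z - 1/2 ≠ 0; add g_6 = 9/8*y*z - 1/2*y - 9/8*z**2 + 13/8*z - 1/2 to the basis.

The other S-polynomials (S(f_2,f_3), S(f_2,g_4), S(f_3,g_4), S(f_1,g_5), S(f_2,g_5), S(f_3,g_5), S(g_4,g_5), S(f_1,g_6), S(f_2,g_6), S(f_3,g_6), S(g_4,g_6), S(g_5,g_6)) all reduce to 0 modulo the current basis, so we have a Gröbner basis.
Inter-reduce: drop elements whose leading term is divisible by another's, tail-reduce, and make monic.
Reduced Gröbner basis: {x - 9/8*y + 9/8*z - 9/8, y**2 + 5/9*y - z**2 + 13/9*z - 4/9, y*z - 4/9*y - z**2 + 13/9*z - 4/9}.

Buchberger on the second generating set:
h_1 = 3*x*z + 12*x - 15*y + 15*z - 15, LT = x*z.
h_2 = -15*x*y - 31*x*z + 36*x - 25*y + 25*z - 25, LT = x*y.
h_3 = -15*x*y, LT = x*y.

S(h_1,h_2): lcm = x*y*z. S = 4*x*y - 31/15*x*z**2 + 12/5*x*z - 5*y**2 + 10/3*y*z - 5*y + 5/3*z**2 - 5/3*z.
  reduce S modulo (h_1, h_2, h_3):
  remainder -5*y**2 - 7*y*z + 1/3*y + 12*z**2 - 52/3*z + 16/3 ≠ 0; add k_4 = -5*y**2 - 7*y*z + 1/3*y + 12*z**2 - 52/3*z + 16/3 to the basis.

S(h_1,h_3): lcm = x*y*z. S = 4*x*y - 5*y**2 + 5*y*z - 5*y.
  reduce S modulo (h_1, h_2, h_3, k_4):
  remainder 128/3*x + 12*y*z - 160/3*y - 12*z**2 + 196/3*z - 160/3 ≠ 0; add k_5 = 128/3*x + 12*y*z - 160/3*y - 12*z**2 + 196/3*z - 160/3 to the basis.

S(h_2,h_3): lcm = x*y. S = 31/15*x*z - 12/5*x + 5/3*y - 5/3*z + 5/3.
  reduce S modulo (h_1, h_2, h_3, k_4, k_5):
  remainder 3*y*z - 4/3*y - 3*z**2 + 13/3*z - 4/3 ≠ 0; add k_6 = 3*y*z - 4/3*y - 3*z**2 + 13/3*z - 4/3 to the basis.

The other S-polynomials (S(h_1,k_4), S(h_2,k_4), S(h_3,k_4), S(h_1,k_5), S(h_2,k_5), S(h_3,k_5), S(k_4,k_5), S(h_1,k_6), S(h_2,k_6), S(h_3,k_6), S(k_4,k_6), S(k_5,k_6)) all reduce to 0 modulo the current basis, so we have a Gröbner basis.
Inter-reduce: drop elements whose leading term is divisible by another's, tail-reduce, and make monic.
Reduced Gröbner basis: {x - 9/8*y + 9/8*z - 9/8, y**2 + 5/9*y - z**2 + 13/9*z - 4/9, y*z - 4/9*y - z**2 + 13/9*z - 4/9}.

The two bases agree; hence the ideals are identical.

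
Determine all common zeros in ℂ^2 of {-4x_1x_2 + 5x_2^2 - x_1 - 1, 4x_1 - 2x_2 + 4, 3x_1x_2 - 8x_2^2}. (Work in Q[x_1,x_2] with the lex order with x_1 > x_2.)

{(-1, 0)}

Compute a lex Gröbner basis by Buchberger's algorithm.
f_1 = -4x_1x_2 - x_1 + 5x_2^2 - 1, LT = x_1x_2.
f_2 = 4x_1 - 2x_2 + 4, LT = x_1.
f_3 = 3x_1x_2 - 8x_2^2, LT = x_1x_2.

S(f_1,f_2): lcm = x_1x_2. S = 1/4x_1 - 3/4x_2^2 - x_2 + 1/4.
  leading term x_1: subtract (1/16)·f_2 from 1/4x_1 - 3/4x_2^2 - x_2 + 1/4 → -3/4x_2^2 - 7/8x_2
  leading term x_2^2: no divisor's leading term divides it; move -3/4x_2^2 to the remainder.
  leading term x_2: no divisor's leading term divides it; move -7/8x_2 to the remainder.
  remainder -3/4x_2^2 - 7/8x_2 ≠ 0; add h_4 = -3/4x_2^2 - 7/8x_2 to the basis.

S(f_1,f_3): lcm = x_1x_2. S = 1/4x_1 + 17/12x_2^2 + 1/4.
  leading term x_1: subtract (1/16)·f_2 from 1/4x_1 + 17/12x_2^2 + 1/4 → 17/12x_2^2 + 1/8x_2
  leading term x_2^2: subtract (-17/9)·h_4 from 17/12x_2^2 + 1/8x_2 → -55/36x_2
  leading term x_2: no divisor's leading term divides it; move -55/36x_2 to the remainder.
  remainder -55/36x_2 ≠ 0; add h_5 = -55/36x_2 to the basis.

S(f_2,f_3): lcm = x_1x_2. S = 13/6x_2^2 + x_2.
  leading term x_2^2: subtract (-26/9)·h_4 from 13/6x_2^2 + x_2 → -55/36x_2
  leading term x_2: subtract (1)·h_5 from -55/36x_2 → 0
  remainder 0.

S(f_1,h_4): lcm = x_1x_2^2. S = -11/12x_1x_2 - 5/4x_2^3 + 1/4x_2.
  leading term x_1x_2: subtract (11/48)·f_1 from -11/12x_1x_2 - 5/4x_2^3 + 1/4x_2 → 11/48x_1 - 5/4x_2^3 - 55/48x_2^2 + 1/4x_2 + 11/48
  leading term x_1: subtract (11/192)·f_2 from 11/48x_1 - 5/4x_2^3 - 55/48x_2^2 + 1/4x_2 + 11/48 → -5/4x_2^3 - 55/48x_2^2 + 35/96x_2
  leading term x_2^3: subtract (5/3x_2)·h_4 from -5/4x_2^3 - 55/48x_2^2 + 35/96x_2 → 5/16x_2^2 + 35/96x_2
  leading term x_2^2: subtract (-5/12)·h_4 from 5/16x_2^2 + 35/96x_2 → 0
  remainder 0.

S(f_2,h_4): leading monomials are coprime, so the S-polynomial reduces to 0 (Buchberger's first criterion).
S(f_3,h_4): lcm = x_1x_2^2. S = -7/6x_1x_2 - 8/3x_2^3.
  leading term x_1x_2: subtract (7/24)·f_1 from -7/6x_1x_2 - 8/3x_2^3 → 7/24x_1 - 8/3x_2^3 - 35/24x_2^2 + 7/24
  leading term x_1: subtract (7/96)·f_2 from 7/24x_1 - 8/3x_2^3 - 35/24x_2^2 + 7/24 → -8/3x_2^3 - 35/24x_2^2 + 7/48x_2
  leading term x_2^3: subtract (32/9x_2)·h_4 from -8/3x_2^3 - 35/24x_2^2 + 7/48x_2 → 119/72x_2^2 + 7/48x_2
  leading term x_2^2: subtract (-119/54)·h_4 from 119/72x_2^2 + 7/48x_2 → -385/216x_2
  leading term x_2: subtract (7/6)·h_5 from -385/216x_2 → 0
  remainder 0.

S(f_1,h_5): lcm = x_1x_2. S = 1/4x_1 - 5/4x_2^2 + 1/4.
  leading term x_1: subtract (1/16)·f_2 from 1/4x_1 - 5/4x_2^2 + 1/4 → -5/4x_2^2 + 1/8x_2
  leading term x_2^2: subtract (5/3)·h_4 from -5/4x_2^2 + 1/8x_2 → 19/12x_2
  leading term x_2: subtract (-57/55)·h_5 from 19/12x_2 → 0
  remainder 0.

S(f_2,h_5): leading monomials are coprime, so the S-polynomial reduces to 0 (Buchberger's first criterion).
S(f_3,h_5): lcm = x_1x_2. S = -8/3x_2^2.
  leading term x_2^2: subtract (32/9)·h_4 from -8/3x_2^2 → 28/9x_2
  leading term x_2: subtract (-112/55)·h_5 from 28/9x_2 → 0
  remainder 0.

S(h_4,h_5): lcm = x_2^2. S = 7/6x_2.
  leading term x_2: subtract (-42/55)·h_5 from 7/6x_2 → 0
  remainder 0.

Every S-polynomial of the final basis reduces to 0, so we have a Gröbner basis.
Inter-reduce: drop elements whose leading term is divisible by another's, tail-reduce, and make monic.
Reduced Gröbner basis: {x_1 + 1, x_2}.

The lex basis is triangular: the last element involves only x_2. Solving x_2 = 0 gives x_2 ∈ {0}; substituting each value into the earlier elements determines the remaining variables.
  x_2 = 0: the earlier basis element becomes x_1 + 1 = 0, giving x_1 = -1 — point (-1, 0).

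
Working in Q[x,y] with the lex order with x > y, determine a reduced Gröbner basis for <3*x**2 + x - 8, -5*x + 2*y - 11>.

G = {x - 2/5*y + 11/5, y**2 - 61/6*y + 9}

f_1 = 3*x**2 + x - 8, LT = x**2.
f_2 = -5*x + 2*y - 11, LT = x.

S(f_1,f_2): lcm = x**2. S = 2/5*x*y - 28/15*x - 8/3.
  leading term x*y: subtract (-2/25*y)·f_2 from 2/5*x*y - 28/15*x - 8/3 → -28/15*x + 4/25*y**2 - 22/25*y - 8/3
  leading term x: subtract (28/75)·f_2 from -28/15*x + 4/25*y**2 - 22/25*y - 8/3 → 4/25*y**2 - 122/75*y + 36/25
  leading term y**2: no divisor's leading term divides it; move 4/25*y**2 to the remainder.
  leading term y: no divisor's leading term divides it; move -122/75*y to the remainder.
  leading term 1: no divisor's leading term divides it; move 36/25 to the remainder.
  remainder 4/25*y**2 - 122/75*y + 36/25 ≠ 0; add g_3 = 4/25*y**2 - 122/75*y + 36/25 to the basis.

The other S-polynomials (S(f_1,g_3), S(f_2,g_3)) all reduce to 0 modulo the current basis, so we have a Gröbner basis.
Inter-reduce: drop elements whose leading term is divisible by another's, tail-reduce, and make monic.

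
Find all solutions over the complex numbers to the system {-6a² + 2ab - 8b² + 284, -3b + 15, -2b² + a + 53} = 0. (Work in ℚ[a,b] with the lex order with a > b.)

{(-3, 5)}

Compute a lex Gröbner basis by Buchberger's algorithm.
f_1 = -6a² + 2ab - 8b² + 284, LT = a².
f_2 = -3b + 15, LT = b.
f_3 = a - 2b² + 53, LT = a.

The S-polynomials (S(f_1,f_2), S(f_1,f_3), S(f_2,f_3)) all reduce to 0 modulo the current basis, so we have a Gröbner basis.
Inter-reduce: drop elements whose leading term is divisible by another's, tail-reduce, and make monic.
Reduced Gröbner basis: {a + 3, b - 5}.

Since the basis is lex-ordered, b - 5 is univariate in b. Its roots are {5}. Back-substituting each root into the other basis elements fixes the other coordinates.
  b = 5: the earlier basis element becomes a + 3 = 0, giving a = -3 — point (-3, 5).
Each listed point satisfies every original equation (direct substitution).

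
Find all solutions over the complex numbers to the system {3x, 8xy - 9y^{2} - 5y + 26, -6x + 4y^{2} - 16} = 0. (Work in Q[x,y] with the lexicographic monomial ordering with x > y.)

{(0, -2)}

Compute a lex Gröbner basis by Buchberger's algorithm.
f_1 = 3x, LT = x.
f_2 = 8xy - 9y^{2} - 5y + 26, LT = xy.
f_3 = -6x + 4y^{2} - 16, LT = x.

S(f_1,f_2): lcm = xy. S = \tfrac{9}{8}y^{2} + \tfrac{5}{8}y - \tfrac{13}{4}.
  leading term y^{2}: no divisor's leading term divides it; move \tfrac{9}{8}y^{2} to the remainder.
  leading term y: no divisor's leading term divides it; move \tfrac{5}{8}y to the remainder.
  leading term 1: no divisor's leading term divides it; move -\tfrac{13}{4} to the remainder.
  remainder \tfrac{9}{8}y^{2} + \tfrac{5}{8}y - \tfrac{13}{4} ≠ 0; add h_4 = \tfrac{9}{8}y^{2} + \tfrac{5}{8}y - \tfrac{13}{4} to the basis.

S(f_1,f_3): lcm = x. S = \tfrac{2}{3}y^{2} - \tfrac{8}{3}.
  leading term y^{2}: subtract (\tfrac{16}{27})·h_4 from \tfrac{2}{3}y^{2} - \tfrac{8}{3} → -\tfrac{10}{27}y - \tfrac{20}{27}
  leading term y: no divisor's leading term divides it; move -\tfrac{10}{27}y to the remainder.
  leading term 1: no divisor's leading term divides it; move -\tfrac{20}{27} to the remainder.
  remainder -\tfrac{10}{27}y - \tfrac{20}{27} ≠ 0; add h_5 = -\tfrac{10}{27}y - \tfrac{20}{27} to the basis.

S(f_2,f_3): lcm = xy. S = \tfrac{2}{3}y^{3} - \tfrac{9}{8}y^{2} - \tfrac{79}{24}y + \tfrac{13}{4}.
  leading term y^{3}: subtract (\tfrac{16}{27}y)·h_4 from \tfrac{2}{3}y^{3} - \tfrac{9}{8}y^{2} - \tfrac{79}{24}y + \tfrac{13}{4} → -\tfrac{323}{216}y^{2} - \tfrac{295}{216}y + \tfrac{13}{4}
  leading term y^{2}: subtract (-\tfrac{323}{243})·h_4 from -\tfrac{323}{216}y^{2} - \tfrac{295}{216}y + \tfrac{13}{4} → -\tfrac{130}{243}y - \tfrac{260}{243}
  leading term y: subtract (\tfrac{13}{9})·h_5 from -\tfrac{130}{243}y - \tfrac{260}{243} → 0
  remainder 0.

S(f_1,h_4): leading monomials are coprime, so the S-polynomial reduces to 0 (Buchberger's first criterion).
S(f_2,h_4): lcm = xy^{2}. S = -\tfrac{5}{9}xy + \tfrac{26}{9}x - \tfrac{9}{8}y^{3} - \tfrac{5}{8}y^{2} + \tfrac{13}{4}y.
  leading term xy: subtract (-\tfrac{5}{27}y)·f_1 from -\tfrac{5}{9}xy + \tfrac{26}{9}x - \tfrac{9}{8}y^{3} - \tfrac{5}{8}y^{2} + \tfrac{13}{4}y → \tfrac{26}{9}x - \tfrac{9}{8}y^{3} - \tfrac{5}{8}y^{2} + \tfrac{13}{4}y
  leading term x: subtract (\tfrac{26}{27})·f_1 from \tfrac{26}{9}x - \tfrac{9}{8}y^{3} - \tfrac{5}{8}y^{2} + \tfrac{13}{4}y → -\tfrac{9}{8}y^{3} - \tfrac{5}{8}y^{2} + \tfrac{13}{4}y
  leading term y^{3}: subtract (-y)·h_4 from -\tfrac{9}{8}y^{3} - \tfrac{5}{8}y^{2} + \tfrac{13}{4}y → 0
  remainder 0.

S(f_3,h_4): leading monomials are coprime, so the S-polynomial reduces to 0 (Buchberger's first criterion).
S(f_1,h_5): leading monomials are coprime, so the S-polynomial reduces to 0 (Buchberger's first criterion).
S(f_2,h_5): lcm = xy. S = -2x - \tfrac{9}{8}y^{2} - \tfrac{5}{8}y + \tfrac{13}{4}.
  leading term x: subtract (-\tfrac{2}{3})·f_1 from -2x - \tfrac{9}{8}y^{2} - \tfrac{5}{8}y + \tfrac{13}{4} → -\tfrac{9}{8}y^{2} - \tfrac{5}{8}y + \tfrac{13}{4}
  leading term y^{2}: subtract (-1)·h_4 from -\tfrac{9}{8}y^{2} - \tfrac{5}{8}y + \tfrac{13}{4} → 0
  remainder 0.

S(f_3,h_5): leading monomials are coprime, so the S-polynomial reduces to 0 (Buchberger's first criterion).
S(h_4,h_5): lcm = y^{2}. S = -\tfrac{13}{9}y - \tfrac{26}{9}.
  leading term y: subtract (\tfrac{39}{10})·h_5 from -\tfrac{13}{9}y - \tfrac{26}{9} → 0
  remainder 0.

Every S-polynomial of the final basis reduces to 0, so we have a Gröbner basis.
Inter-reduce: drop elements whose leading term is divisible by another's, tail-reduce, and make monic.
Reduced Gröbner basis: {x, y + 2}.

Since the basis is lex-ordered, y + 2 is univariate in y. Its roots are {-2}. Back-substituting each root into the other basis elements fixes the other coordinates.
  y = -2: the earlier basis element becomes x = 0, giving x = 0 — point (0, -2).
Check: every point annihilates each of the original generators.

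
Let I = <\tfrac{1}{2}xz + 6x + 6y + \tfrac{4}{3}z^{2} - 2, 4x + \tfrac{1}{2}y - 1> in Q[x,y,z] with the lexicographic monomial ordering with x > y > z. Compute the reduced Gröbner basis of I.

G = {x + \tfrac{1}{8}y - \tfrac{1}{4}, yz - 84y - \tfrac{64}{3}z^{2} - 2z + 8}

f_1 = \tfrac{1}{2}xz + 6x + 6y + \tfrac{4}{3}z^{2} - 2, LT = xz.
f_2 = 4x + \tfrac{1}{2}y - 1, LT = x.

S(f_1,f_2): lcm = xz. S = 12x - \tfrac{1}{8}yz + 12y + \tfrac{8}{3}z^{2} + \tfrac{1}{4}z - 4.
  reduce S modulo (f_1, f_2):
  remainder -\tfrac{1}{8}yz + \tfrac{21}{2}y + \tfrac{8}{3}z^{2} + \tfrac{1}{4}z - 1 ≠ 0; add g_3 = -\tfrac{1}{8}yz + \tfrac{21}{2}y + \tfrac{8}{3}z^{2} + \tfrac{1}{4}z - 1 to the basis.

The other S-polynomials (S(f_1,g_3), S(f_2,g_3)) all reduce to 0 modulo the current basis, so we have a Gröbner basis.
Inter-reduce: drop elements whose leading term is divisible by another's, tail-reduce, and make monic.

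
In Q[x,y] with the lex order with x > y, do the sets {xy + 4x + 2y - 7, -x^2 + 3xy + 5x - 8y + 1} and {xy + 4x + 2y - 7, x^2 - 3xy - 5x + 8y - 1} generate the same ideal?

For a fixed monomial order, each ideal has a unique reduced Gröbner basis; comparing bases decides equality.
Buchberger on the first generating set:
f_1 = xy + 4x + 2y - 7, LT = xy.
f_2 = -x^2 + 3xy + 5x - 8y + 1, LT = x^2.

S(f_1,f_2): lcm = x^2y. S = 4x^2 + 3xy^2 + 7xy - 7x - 8y^2 + y.
  reduce S modulo (f_1, f_2):
  remainder -15x - 14y^2 - 24y + 53 ≠ 0; add g_3 = -15x - 14y^2 - 24y + 53 to the basis.

S(f_1,g_3): lcm = xy. S = 4x - 14/15y^3 - 8/5y^2 + 83/15y - 7.
  reduce S modulo (f_1, f_2, g_3):
  remainder -14/15y^3 - 16/3y^2 - 13/15y + 107/15 ≠ 0; add g_4 = -14/15y^3 - 16/3y^2 - 13/15y + 107/15 to the basis.

The other S-polynomials (S(f_2,g_3), S(f_1,g_4), S(f_2,g_4), S(g_3,g_4)) all reduce to 0 modulo the current basis, so we have a Gröbner basis.
Inter-reduce: drop elements whose leading term is divisible by another's, tail-reduce, and make monic.
Reduced Gröbner basis: {x + 14/15y^2 + 8/5y - 53/15, y^3 + 40/7y^2 + 13/14y - 107/14}.

Buchberger on the second generating set:
h_1 = xy + 4x + 2y - 7, LT = xy.
h_2 = x^2 - 3xy - 5x + 8y - 1, LT = x^2.

S(h_1,h_2): lcm = x^2y. S = 4x^2 + 3xy^2 + 7xy - 7x - 8y^2 + y.
  reduce S modulo (h_1, h_2):
  remainder -15x - 14y^2 - 24y + 53 ≠ 0; add k_3 = -15x - 14y^2 - 24y + 53 to the basis.

S(h_1,k_3): lcm = xy. S = 4x - 14/15y^3 - 8/5y^2 + 83/15y - 7.
  reduce S modulo (h_1, h_2, k_3):
  remainder -14/15y^3 - 16/3y^2 - 13/15y + 107/15 ≠ 0; add k_4 = -14/15y^3 - 16/3y^2 - 13/15y + 107/15 to the basis.

The other S-polynomials (S(h_2,k_3), S(h_1,k_4), S(h_2,k_4), S(k_3,k_4)) all reduce to 0 modulo the current basis, so we have a Gröbner basis.
Inter-reduce: drop elements whose leading term is divisible by another's, tail-reduce, and make monic.
Reduced Gröbner basis: {x + 14/15y^2 + 8/5y - 53/15, y^3 + 40/7y^2 + 13/14y - 107/14}.

The two bases agree; hence the ideals are identical.
The same test decides containment: I ⊆ J iff every generator of I reduces to 0 modulo a Gröbner basis of J.

Yes, the ideals are equal.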